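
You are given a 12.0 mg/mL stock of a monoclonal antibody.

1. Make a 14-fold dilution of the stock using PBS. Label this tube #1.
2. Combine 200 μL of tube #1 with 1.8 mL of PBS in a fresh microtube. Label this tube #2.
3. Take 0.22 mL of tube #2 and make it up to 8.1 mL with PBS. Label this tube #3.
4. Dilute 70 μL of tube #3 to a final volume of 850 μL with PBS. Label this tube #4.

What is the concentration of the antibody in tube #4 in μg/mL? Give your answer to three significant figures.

0.192 μg/mL

Step 1: 14-fold → factor 14
Step 2: 200 μL + 1.8 mL = 2000 μL total → factor 2000/200 = 10
Step 3: 0.22 mL brought to 8.1 mL → factor 8.1/0.22 = 36.818
Step 4: 70 μL brought to 850 μL → factor 850/70 = 12.143
Overall dilution factor = 14 × 10 × 36.818 × 12.143 = 62591
Final = 12.0 mg/mL / 62591 = 0.0001917 mg/mL = 0.192 μg/mL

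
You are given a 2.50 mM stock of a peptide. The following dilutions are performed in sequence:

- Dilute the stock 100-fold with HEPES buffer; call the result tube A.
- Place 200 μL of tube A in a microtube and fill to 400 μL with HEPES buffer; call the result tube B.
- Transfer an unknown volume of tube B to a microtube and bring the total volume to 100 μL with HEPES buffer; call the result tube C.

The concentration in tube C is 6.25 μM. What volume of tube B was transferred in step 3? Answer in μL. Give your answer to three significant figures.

Step 1: 100-fold → factor 100
Step 2: 200 μL brought to 400 μL → factor 400/200 = 2
Step 3: v brought to 100 μL → factor = 100 μL/v
Product of known-step factors = 200
Overall factor = 2.50 mM / (6.25 μM) = 400
Step-3 factor = 400 / 200 = 2
v = 100 μL / 2 = 50.0 μL

50.0 μL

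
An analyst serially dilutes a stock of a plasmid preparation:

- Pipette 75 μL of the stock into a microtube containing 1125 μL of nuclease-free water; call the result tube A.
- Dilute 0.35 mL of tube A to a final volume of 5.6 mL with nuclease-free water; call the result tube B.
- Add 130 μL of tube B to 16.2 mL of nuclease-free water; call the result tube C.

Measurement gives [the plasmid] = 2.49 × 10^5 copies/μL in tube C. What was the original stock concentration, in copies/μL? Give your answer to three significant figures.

Step 1: 75 μL + 1125 μL = 1200 μL total → factor 1200/75 = 16
Step 2: 0.35 mL brought to 5.6 mL → factor 5.6/0.35 = 16
Step 3: 130 μL + 16.2 mL = 16330 μL total → factor 16330/130 = 125.62
Overall dilution factor = 16 × 16 × 125.62 = 32158
Stock = 2.49 × 10^5 copies/μL × 32158 = 8.01 × 10^9 copies/μL

8.01 × 10^9 copies/μL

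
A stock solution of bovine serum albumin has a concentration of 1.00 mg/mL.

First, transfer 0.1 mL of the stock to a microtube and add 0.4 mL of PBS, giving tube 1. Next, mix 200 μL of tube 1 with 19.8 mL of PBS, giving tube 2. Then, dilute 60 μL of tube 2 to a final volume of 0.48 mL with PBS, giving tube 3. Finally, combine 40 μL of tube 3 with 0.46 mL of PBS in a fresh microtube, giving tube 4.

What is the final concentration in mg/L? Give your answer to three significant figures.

Step 1: 0.1 mL + 0.4 mL = 0.5 mL total → factor 0.5/0.1 = 5
Step 2: 200 μL + 19.8 mL = 20000 μL total → factor 20000/200 = 100
Step 3: 60 μL brought to 0.48 mL → factor 480/60 = 8
Step 4: 40 μL + 0.46 mL = 500 μL total → factor 500/40 = 12.5
Overall dilution factor = 5 × 100 × 8 × 12.5 = 50000
Final = 1.00 mg/mL / 50000 = 2.000 × 10^-5 mg/mL = 0.0200 mg/L

0.0200 mg/L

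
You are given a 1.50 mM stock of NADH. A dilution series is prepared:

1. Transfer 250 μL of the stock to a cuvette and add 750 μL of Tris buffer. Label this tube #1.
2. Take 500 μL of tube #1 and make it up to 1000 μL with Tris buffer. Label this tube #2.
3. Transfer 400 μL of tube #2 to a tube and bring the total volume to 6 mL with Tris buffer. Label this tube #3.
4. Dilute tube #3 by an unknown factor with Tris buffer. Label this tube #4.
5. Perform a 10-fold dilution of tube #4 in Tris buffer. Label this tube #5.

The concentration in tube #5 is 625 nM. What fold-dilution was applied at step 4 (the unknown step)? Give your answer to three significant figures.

Step 1: 250 μL + 750 μL = 1000 μL total → factor 1000/250 = 4
Step 2: 500 μL brought to 1000 μL → factor 1000/500 = 2
Step 3: 400 μL brought to 6 mL → factor 6000/400 = 15
Step 4: unknown factor x
Step 5: 10-fold → factor 10
Product of known-step factors = 1200
Overall factor = 1.50 mM / (625 nM) = 2400
x = 2400 / 1200 = 2.00

2.00-fold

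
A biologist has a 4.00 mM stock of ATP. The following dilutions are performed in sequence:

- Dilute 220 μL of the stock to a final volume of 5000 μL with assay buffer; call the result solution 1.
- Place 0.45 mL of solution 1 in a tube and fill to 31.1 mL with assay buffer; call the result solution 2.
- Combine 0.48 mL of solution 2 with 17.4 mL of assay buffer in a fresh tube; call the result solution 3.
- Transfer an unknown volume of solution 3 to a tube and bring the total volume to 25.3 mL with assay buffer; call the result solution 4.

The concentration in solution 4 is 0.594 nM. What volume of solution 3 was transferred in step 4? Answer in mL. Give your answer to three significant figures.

0.220 mL

Step 1: 220 μL brought to 5000 μL → factor 5000/220 = 22.727
Step 2: 0.45 mL brought to 31.1 mL → factor 31.1/0.45 = 69.111
Step 3: 0.48 mL + 17.4 mL = 17.88 mL total → factor 17.88/0.48 = 37.25
Step 4: v brought to 25.3 mL → factor = 25.3 mL/v
Product of known-step factors = 58509
Overall factor = 4.00 mM / (0.594 nM) = 6.734 × 10^6
Step-4 factor = 6.734 × 10^6 / 58509 = 115.09
v = 25.3 mL / 115.09 = 0.220 mL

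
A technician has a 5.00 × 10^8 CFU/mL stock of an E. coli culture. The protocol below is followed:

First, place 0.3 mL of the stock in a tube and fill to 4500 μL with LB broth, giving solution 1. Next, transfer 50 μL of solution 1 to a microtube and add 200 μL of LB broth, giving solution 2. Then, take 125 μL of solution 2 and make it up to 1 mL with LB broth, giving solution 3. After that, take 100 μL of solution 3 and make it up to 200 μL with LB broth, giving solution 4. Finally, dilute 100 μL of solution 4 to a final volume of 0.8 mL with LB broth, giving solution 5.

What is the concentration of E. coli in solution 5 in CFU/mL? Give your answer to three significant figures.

Step 1: 0.3 mL brought to 4500 μL → factor 4.5/0.3 = 15
Step 2: 50 μL + 200 μL = 250 μL total → factor 250/50 = 5
Step 3: 125 μL brought to 1 mL → factor 1000/125 = 8
Step 4: 100 μL brought to 200 μL → factor 200/100 = 2
Step 5: 100 μL brought to 0.8 mL → factor 800/100 = 8
Overall dilution factor = 15 × 5 × 8 × 2 × 8 = 9600
Final = 5.00 × 10^8 CFU/mL / 9600 = 5.21 × 10^4 CFU/mL

5.21 × 10^4 CFU/mL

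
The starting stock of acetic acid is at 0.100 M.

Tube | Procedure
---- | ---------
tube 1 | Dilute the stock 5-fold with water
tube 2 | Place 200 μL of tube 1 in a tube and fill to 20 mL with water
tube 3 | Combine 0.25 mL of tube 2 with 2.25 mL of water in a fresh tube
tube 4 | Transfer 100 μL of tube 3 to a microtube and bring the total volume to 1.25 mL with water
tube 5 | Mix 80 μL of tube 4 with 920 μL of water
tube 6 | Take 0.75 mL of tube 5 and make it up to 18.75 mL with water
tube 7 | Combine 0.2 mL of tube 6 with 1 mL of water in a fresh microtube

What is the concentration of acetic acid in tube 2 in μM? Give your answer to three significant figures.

Step 1: 5-fold → factor 5
Step 2: 200 μL brought to 20 mL → factor 20000/200 = 100
Dilution factor through tube 2 = 5 × 100 = 500
[tube 2] = 0.100 M / 500 = 0.0002000 M = 200 μM

200 μM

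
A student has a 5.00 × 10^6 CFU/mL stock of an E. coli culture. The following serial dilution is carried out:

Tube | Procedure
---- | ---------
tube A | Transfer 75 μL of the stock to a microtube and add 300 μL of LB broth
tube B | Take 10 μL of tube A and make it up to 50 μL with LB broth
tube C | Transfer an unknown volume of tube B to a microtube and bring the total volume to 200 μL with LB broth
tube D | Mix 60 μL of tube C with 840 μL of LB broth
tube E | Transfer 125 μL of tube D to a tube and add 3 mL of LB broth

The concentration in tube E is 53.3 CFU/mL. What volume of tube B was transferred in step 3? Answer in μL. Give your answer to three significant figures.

20.0 μL

Step 1: 75 μL + 300 μL = 375 μL total → factor 375/75 = 5
Step 2: 10 μL brought to 50 μL → factor 50/10 = 5
Step 3: v brought to 200 μL → factor = 200 μL/v
Step 4: 60 μL + 840 μL = 900 μL total → factor 900/60 = 15
Step 5: 125 μL + 3 mL = 3125 μL total → factor 3125/125 = 25
Product of known-step factors = 9375
Overall factor = 5.00 × 10^6 CFU/mL / (53.3 CFU/mL) = 93809
Step-3 factor = 93809 / 9375 = 10.006
v = 200 μL / 10.006 = 20.0 μL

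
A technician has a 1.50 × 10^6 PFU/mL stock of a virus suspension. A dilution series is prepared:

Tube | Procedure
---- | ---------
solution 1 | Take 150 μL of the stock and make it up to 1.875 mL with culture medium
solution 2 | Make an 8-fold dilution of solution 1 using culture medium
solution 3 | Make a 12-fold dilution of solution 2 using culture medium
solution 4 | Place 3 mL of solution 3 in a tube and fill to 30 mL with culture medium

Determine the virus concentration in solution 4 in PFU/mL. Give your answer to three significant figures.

125 PFU/mL

Step 1: 150 μL brought to 1.875 mL → factor 1875/150 = 12.5
Step 2: 8-fold → factor 8
Step 3: 12-fold → factor 12
Step 4: 3 mL brought to 30 mL → factor 30/3 = 10
Overall dilution factor = 12.5 × 8 × 12 × 10 = 12000
Final = 1.50 × 10^6 PFU/mL / 12000 = 125 PFU/mL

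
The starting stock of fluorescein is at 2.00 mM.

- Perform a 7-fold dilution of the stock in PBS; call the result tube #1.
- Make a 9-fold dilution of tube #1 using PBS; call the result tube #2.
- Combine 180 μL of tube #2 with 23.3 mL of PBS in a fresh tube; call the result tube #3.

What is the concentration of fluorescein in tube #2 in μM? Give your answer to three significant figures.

Step 1: 7-fold → factor 7
Step 2: 9-fold → factor 9
Dilution factor through tube #2 = 7 × 9 = 63
[tube #2] = 2.00 mM / 63 = 0.03175 mM = 31.7 μM

31.7 μM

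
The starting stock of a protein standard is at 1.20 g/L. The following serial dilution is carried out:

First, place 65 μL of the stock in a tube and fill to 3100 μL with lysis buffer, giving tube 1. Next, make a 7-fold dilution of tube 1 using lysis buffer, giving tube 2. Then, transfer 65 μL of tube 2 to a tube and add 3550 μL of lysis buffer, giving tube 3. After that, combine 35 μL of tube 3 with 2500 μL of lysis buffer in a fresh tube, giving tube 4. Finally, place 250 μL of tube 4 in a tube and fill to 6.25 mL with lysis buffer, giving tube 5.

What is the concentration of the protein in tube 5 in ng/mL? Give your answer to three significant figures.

0.0357 ng/mL

Step 1: 65 μL brought to 3100 μL → factor 3100/65 = 47.692
Step 2: 7-fold → factor 7
Step 3: 65 μL + 3550 μL = 3615 μL total → factor 3615/65 = 55.615
Step 4: 35 μL + 2500 μL = 2535 μL total → factor 2535/35 = 72.429
Step 5: 250 μL brought to 6.25 mL → factor 6250/250 = 25
Overall dilution factor = 47.692 × 7 × 55.615 × 72.429 × 25 = 3.362 × 10^7
Final = 1.20 g/L / 3.362 × 10^7 = 3.569 × 10^-8 g/L = 0.0357 ng/mL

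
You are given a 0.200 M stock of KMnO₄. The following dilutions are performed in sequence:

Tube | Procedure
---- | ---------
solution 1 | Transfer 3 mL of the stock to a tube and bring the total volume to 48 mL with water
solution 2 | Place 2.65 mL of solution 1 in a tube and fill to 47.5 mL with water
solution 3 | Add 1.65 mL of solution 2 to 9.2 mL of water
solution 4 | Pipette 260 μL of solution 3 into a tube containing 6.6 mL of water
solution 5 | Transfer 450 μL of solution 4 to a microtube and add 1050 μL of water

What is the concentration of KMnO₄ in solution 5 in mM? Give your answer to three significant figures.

0.00121 mM

Step 1: 3 mL brought to 48 mL → factor 48/3 = 16
Step 2: 2.65 mL brought to 47.5 mL → factor 47.5/2.65 = 17.925
Step 3: 1.65 mL + 9.2 mL = 10.85 mL total → factor 10.85/1.65 = 6.5758
Step 4: 260 μL + 6.6 mL = 6860 μL total → factor 6860/260 = 26.385
Step 5: 450 μL + 1050 μL = 1500 μL total → factor 1500/450 = 3.3333
Overall dilution factor = 16 × 17.925 × 6.5758 × 26.385 × 3.3333 = 1.6586 × 10^5
Final = 0.200 M / 1.6586 × 10^5 = 1.206 × 10^-6 M = 0.00121 mM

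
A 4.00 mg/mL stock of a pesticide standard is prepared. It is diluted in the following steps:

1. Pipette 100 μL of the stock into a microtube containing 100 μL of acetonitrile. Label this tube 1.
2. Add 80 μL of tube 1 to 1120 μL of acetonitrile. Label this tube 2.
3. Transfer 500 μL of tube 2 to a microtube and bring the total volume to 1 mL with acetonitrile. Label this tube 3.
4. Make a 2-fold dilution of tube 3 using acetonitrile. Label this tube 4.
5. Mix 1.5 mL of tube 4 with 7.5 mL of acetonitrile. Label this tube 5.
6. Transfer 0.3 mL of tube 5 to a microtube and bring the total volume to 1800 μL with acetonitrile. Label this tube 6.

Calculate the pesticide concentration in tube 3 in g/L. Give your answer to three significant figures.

Step 1: 100 μL + 100 μL = 200 μL total → factor 200/100 = 2
Step 2: 80 μL + 1120 μL = 1200 μL total → factor 1200/80 = 15
Step 3: 500 μL brought to 1 mL → factor 1000/500 = 2
Dilution factor through tube 3 = 2 × 15 × 2 = 60
[tube 3] = 4.00 mg/mL / 60 = 0.06667 mg/mL = 0.0667 g/L

0.0667 g/L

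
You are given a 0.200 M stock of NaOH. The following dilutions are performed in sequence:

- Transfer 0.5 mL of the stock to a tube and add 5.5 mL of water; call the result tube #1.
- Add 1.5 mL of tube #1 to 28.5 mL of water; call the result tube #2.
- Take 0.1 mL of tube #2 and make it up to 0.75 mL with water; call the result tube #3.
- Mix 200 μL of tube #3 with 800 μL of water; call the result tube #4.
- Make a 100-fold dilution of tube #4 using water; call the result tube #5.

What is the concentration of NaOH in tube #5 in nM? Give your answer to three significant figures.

Step 1: 0.5 mL + 5.5 mL = 6 mL total → factor 6/0.5 = 12
Step 2: 1.5 mL + 28.5 mL = 30 mL total → factor 30/1.5 = 20
Step 3: 0.1 mL brought to 0.75 mL → factor 0.75/0.1 = 7.5
Step 4: 200 μL + 800 μL = 1000 μL total → factor 1000/200 = 5
Step 5: 100-fold → factor 100
Dilution factor through tube #5 = 12 × 20 × 7.5 × 5 × 100 = 9 × 10^5
[tube #5] = 0.200 M / 9 × 10^5 = 2.222 × 10^-7 M = 222 nM

222 nM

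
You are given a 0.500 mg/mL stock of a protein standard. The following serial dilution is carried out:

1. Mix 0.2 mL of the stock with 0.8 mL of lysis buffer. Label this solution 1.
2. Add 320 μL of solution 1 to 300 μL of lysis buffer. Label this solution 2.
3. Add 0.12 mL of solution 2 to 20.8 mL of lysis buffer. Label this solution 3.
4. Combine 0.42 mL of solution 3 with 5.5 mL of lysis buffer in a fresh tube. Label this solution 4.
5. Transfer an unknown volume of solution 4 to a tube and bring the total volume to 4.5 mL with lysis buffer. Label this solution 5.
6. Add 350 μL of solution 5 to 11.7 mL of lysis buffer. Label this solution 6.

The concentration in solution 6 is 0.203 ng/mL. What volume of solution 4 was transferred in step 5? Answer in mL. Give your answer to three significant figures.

1.50 mL

Step 1: 0.2 mL + 0.8 mL = 1 mL total → factor 1/0.2 = 5
Step 2: 320 μL + 300 μL = 620 μL total → factor 620/320 = 1.9375
Step 3: 0.12 mL + 20.8 mL = 20.92 mL total → factor 20.92/0.12 = 174.33
Step 4: 0.42 mL + 5.5 mL = 5.92 mL total → factor 5.92/0.42 = 14.095
Step 5: v brought to 4.5 mL → factor = 4.5 mL/v
Step 6: 350 μL + 11.7 mL = 12050 μL total → factor 12050/350 = 34.429
Product of known-step factors = 8.1957 × 10^5
Overall factor = 0.500 mg/mL / (0.203 ng/mL) = 2.4631 × 10^6
Step-5 factor = 2.4631 × 10^6 / 8.1957 × 10^5 = 3.0053
v = 4.5 mL / 3.0053 = 1.50 mL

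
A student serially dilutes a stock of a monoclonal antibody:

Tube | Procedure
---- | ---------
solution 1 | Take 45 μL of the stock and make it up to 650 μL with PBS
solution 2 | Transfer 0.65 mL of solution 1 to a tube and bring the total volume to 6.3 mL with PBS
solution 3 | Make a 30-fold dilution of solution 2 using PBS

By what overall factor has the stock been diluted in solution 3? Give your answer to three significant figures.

4.20 × 10^3

Step 1: 45 μL brought to 650 μL → factor 650/45 = 14.444
Step 2: 0.65 mL brought to 6.3 mL → factor 6.3/0.65 = 9.6923
Step 3: 30-fold → factor 30
Overall dilution factor = 14.444 × 9.6923 × 30 = 4200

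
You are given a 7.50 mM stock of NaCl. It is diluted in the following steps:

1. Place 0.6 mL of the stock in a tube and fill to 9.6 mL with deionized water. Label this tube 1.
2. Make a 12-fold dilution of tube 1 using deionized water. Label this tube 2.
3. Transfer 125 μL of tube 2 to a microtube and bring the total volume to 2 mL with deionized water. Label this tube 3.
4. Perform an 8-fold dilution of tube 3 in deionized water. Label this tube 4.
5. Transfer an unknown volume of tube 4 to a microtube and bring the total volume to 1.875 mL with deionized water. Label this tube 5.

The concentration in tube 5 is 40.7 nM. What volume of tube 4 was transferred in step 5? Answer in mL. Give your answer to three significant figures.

Step 1: 0.6 mL brought to 9.6 mL → factor 9.6/0.6 = 16
Step 2: 12-fold → factor 12
Step 3: 125 μL brought to 2 mL → factor 2000/125 = 16
Step 4: 8-fold → factor 8
Step 5: v brought to 1.875 mL → factor = 1.875 mL/v
Product of known-step factors = 24576
Overall factor = 7.50 mM / (40.7 nM) = 1.8428 × 10^5
Step-5 factor = 1.8428 × 10^5 / 24576 = 7.4982
v = 1.875 mL / 7.4982 = 0.250 mL

0.250 mL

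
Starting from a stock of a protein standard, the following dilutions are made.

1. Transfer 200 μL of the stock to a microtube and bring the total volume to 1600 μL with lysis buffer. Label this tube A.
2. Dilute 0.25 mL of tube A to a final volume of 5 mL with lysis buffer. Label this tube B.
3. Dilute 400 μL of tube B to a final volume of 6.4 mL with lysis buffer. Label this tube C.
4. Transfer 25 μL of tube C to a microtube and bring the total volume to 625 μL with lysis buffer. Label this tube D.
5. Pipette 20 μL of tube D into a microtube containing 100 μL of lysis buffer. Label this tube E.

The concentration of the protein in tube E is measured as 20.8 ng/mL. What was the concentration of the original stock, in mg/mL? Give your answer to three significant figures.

7.99 mg/mL

Step 1: 200 μL brought to 1600 μL → factor 1600/200 = 8
Step 2: 0.25 mL brought to 5 mL → factor 5/0.25 = 20
Step 3: 400 μL brought to 6.4 mL → factor 6400/400 = 16
Step 4: 25 μL brought to 625 μL → factor 625/25 = 25
Step 5: 20 μL + 100 μL = 120 μL total → factor 120/20 = 6
Overall dilution factor = 8 × 20 × 16 × 25 × 6 = 3.84 × 10^5
Stock = 20.8 ng/mL × 3.84 × 10^5 = 7.987 × 10^6 ng/mL = 7.99 mg/mL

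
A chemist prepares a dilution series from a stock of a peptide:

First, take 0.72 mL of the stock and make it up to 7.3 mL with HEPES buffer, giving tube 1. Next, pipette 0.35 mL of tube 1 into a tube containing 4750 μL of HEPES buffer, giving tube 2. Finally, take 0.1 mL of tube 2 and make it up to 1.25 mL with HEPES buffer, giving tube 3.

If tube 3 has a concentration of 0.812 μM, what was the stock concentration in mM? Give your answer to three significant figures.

Step 1: 0.72 mL brought to 7.3 mL → factor 7.3/0.72 = 10.139
Step 2: 0.35 mL + 4750 μL = 5.1 mL total → factor 5.1/0.35 = 14.571
Step 3: 0.1 mL brought to 1.25 mL → factor 1.25/0.1 = 12.5
Overall dilution factor = 10.139 × 14.571 × 12.5 = 1846.7
Stock = 0.812 μM × 1846.7 = 1500 μM = 1.50 mM

1.50 mM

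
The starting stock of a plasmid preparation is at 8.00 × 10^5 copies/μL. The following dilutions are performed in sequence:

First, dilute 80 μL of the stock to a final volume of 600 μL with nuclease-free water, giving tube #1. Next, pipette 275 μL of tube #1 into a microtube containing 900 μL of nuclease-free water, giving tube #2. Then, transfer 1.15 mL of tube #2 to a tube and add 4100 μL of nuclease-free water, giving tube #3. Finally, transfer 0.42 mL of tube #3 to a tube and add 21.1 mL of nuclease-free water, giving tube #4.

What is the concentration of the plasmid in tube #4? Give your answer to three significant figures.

107 copies/μL

Step 1: 80 μL brought to 600 μL → factor 600/80 = 7.5
Step 2: 275 μL + 900 μL = 1175 μL total → factor 1175/275 = 4.2727
Step 3: 1.15 mL + 4100 μL = 5.25 mL total → factor 5.25/1.15 = 4.5652
Step 4: 0.42 mL + 21.1 mL = 21.52 mL total → factor 21.52/0.42 = 51.238
Overall dilution factor = 7.5 × 4.2727 × 4.5652 × 51.238 = 7495.8
Final = 8.00 × 10^5 copies/μL / 7495.8 = 107 copies/μL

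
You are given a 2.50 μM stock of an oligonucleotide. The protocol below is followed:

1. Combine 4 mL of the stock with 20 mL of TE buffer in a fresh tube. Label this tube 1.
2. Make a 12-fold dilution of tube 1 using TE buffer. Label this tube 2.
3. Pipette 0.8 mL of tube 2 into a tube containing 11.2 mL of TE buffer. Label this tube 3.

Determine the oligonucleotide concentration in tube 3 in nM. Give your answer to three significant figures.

Step 1: 4 mL + 20 mL = 24 mL total → factor 24/4 = 6
Step 2: 12-fold → factor 12
Step 3: 0.8 mL + 11.2 mL = 12 mL total → factor 12/0.8 = 15
Overall dilution factor = 6 × 12 × 15 = 1080
Final = 2.50 μM / 1080 = 0.002315 μM = 2.31 nM

2.31 nM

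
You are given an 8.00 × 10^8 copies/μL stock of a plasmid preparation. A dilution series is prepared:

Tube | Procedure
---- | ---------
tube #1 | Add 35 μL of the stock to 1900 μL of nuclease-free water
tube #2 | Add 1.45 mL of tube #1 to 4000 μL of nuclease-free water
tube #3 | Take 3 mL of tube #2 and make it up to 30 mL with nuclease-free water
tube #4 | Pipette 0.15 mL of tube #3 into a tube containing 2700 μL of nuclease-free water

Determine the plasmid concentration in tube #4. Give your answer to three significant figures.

2.03 × 10^4 copies/μL

Step 1: 35 μL + 1900 μL = 1935 μL total → factor 1935/35 = 55.286
Step 2: 1.45 mL + 4000 μL = 5.45 mL total → factor 5.45/1.45 = 3.7586
Step 3: 3 mL brought to 30 mL → factor 30/3 = 10
Step 4: 0.15 mL + 2700 μL = 2.85 mL total → factor 2.85/0.15 = 19
Overall dilution factor = 55.286 × 3.7586 × 10 × 19 = 39482
Final = 8.00 × 10^8 copies/μL / 39482 = 2.03 × 10^4 copies/μL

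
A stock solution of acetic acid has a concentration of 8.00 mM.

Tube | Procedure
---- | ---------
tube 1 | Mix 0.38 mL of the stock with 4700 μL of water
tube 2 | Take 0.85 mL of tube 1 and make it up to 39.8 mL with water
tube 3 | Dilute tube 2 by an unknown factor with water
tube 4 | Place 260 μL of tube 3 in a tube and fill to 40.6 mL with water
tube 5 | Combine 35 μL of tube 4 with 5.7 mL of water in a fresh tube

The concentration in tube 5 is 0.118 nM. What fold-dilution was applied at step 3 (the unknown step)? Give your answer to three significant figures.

4.23-fold

Step 1: 0.38 mL + 4700 μL = 5.08 mL total → factor 5.08/0.38 = 13.368
Step 2: 0.85 mL brought to 39.8 mL → factor 39.8/0.85 = 46.824
Step 3: unknown factor x
Step 4: 260 μL brought to 40.6 mL → factor 40600/260 = 156.15
Step 5: 35 μL + 5.7 mL = 5735 μL total → factor 5735/35 = 163.86
Product of known-step factors = 1.6016 × 10^7
Overall factor = 8.00 mM / (0.118 nM) = 6.7797 × 10^7
x = 6.7797 × 10^7 / 1.6016 × 10^7 = 4.23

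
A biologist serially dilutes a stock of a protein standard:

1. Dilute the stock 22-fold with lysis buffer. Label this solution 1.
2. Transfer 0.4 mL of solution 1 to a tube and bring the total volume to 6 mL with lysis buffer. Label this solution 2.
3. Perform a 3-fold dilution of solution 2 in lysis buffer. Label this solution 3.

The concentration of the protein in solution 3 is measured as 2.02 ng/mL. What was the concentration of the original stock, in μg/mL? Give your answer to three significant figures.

2.00 μg/mL

Step 1: 22-fold → factor 22
Step 2: 0.4 mL brought to 6 mL → factor 6/0.4 = 15
Step 3: 3-fold → factor 3
Overall dilution factor = 22 × 15 × 3 = 990
Stock = 2.02 ng/mL × 990 = 2000 ng/mL = 2.00 μg/mL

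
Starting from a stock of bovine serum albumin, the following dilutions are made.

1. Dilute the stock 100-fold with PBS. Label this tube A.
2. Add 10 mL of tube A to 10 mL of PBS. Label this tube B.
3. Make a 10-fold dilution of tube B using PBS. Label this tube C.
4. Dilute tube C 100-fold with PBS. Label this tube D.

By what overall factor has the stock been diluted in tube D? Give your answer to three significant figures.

Step 1: 100-fold → factor 100
Step 2: 10 mL + 10 mL = 20 mL total → factor 20/10 = 2
Step 3: 10-fold → factor 10
Step 4: 100-fold → factor 100
Overall dilution factor = 100 × 2 × 10 × 100 = 2 × 10^5

2.00 × 10^5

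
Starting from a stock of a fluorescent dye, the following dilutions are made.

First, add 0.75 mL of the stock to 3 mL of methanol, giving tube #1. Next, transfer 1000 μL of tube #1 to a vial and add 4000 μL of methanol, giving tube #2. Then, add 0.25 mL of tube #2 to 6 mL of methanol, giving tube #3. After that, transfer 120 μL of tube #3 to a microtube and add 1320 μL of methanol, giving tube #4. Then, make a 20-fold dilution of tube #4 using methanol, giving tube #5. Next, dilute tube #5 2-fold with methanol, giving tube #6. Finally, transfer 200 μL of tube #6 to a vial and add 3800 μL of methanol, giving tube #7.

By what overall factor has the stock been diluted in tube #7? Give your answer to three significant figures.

Step 1: 0.75 mL + 3 mL = 3.75 mL total → factor 3.75/0.75 = 5
Step 2: 1000 μL + 4000 μL = 5000 μL total → factor 5000/1000 = 5
Step 3: 0.25 mL + 6 mL = 6.25 mL total → factor 6.25/0.25 = 25
Step 4: 120 μL + 1320 μL = 1440 μL total → factor 1440/120 = 12
Step 5: 20-fold → factor 20
Step 6: 2-fold → factor 2
Step 7: 200 μL + 3800 μL = 4000 μL total → factor 4000/200 = 20
Overall dilution factor = 5 × 5 × 25 × 12 × 20 × 2 × 20 = 6 × 10^6

6.00 × 10^6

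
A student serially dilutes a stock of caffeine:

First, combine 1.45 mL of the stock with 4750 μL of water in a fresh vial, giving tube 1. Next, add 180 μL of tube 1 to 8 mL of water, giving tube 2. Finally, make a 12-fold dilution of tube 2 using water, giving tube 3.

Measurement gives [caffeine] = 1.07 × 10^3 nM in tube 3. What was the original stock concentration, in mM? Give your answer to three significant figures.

Step 1: 1.45 mL + 4750 μL = 6.2 mL total → factor 6.2/1.45 = 4.2759
Step 2: 180 μL + 8 mL = 8180 μL total → factor 8180/180 = 45.444
Step 3: 12-fold → factor 12
Overall dilution factor = 4.2759 × 45.444 × 12 = 2331.8
Stock = 1.07 × 10^3 nM × 2331.8 = 2.495 × 10^6 nM = 2.49 mM

2.49 mM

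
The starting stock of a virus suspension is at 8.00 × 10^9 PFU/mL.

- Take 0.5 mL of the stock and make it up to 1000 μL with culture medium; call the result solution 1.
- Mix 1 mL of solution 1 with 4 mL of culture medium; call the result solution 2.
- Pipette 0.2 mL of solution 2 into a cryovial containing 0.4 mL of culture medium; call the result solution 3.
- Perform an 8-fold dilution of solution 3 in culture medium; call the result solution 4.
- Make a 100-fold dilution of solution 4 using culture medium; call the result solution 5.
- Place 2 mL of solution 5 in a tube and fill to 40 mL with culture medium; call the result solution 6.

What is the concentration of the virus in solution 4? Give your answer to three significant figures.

3.33 × 10^7 PFU/mL

Step 1: 0.5 mL brought to 1000 μL → factor 1/0.5 = 2
Step 2: 1 mL + 4 mL = 5 mL total → factor 5/1 = 5
Step 3: 0.2 mL + 0.4 mL = 0.6 mL total → factor 0.6/0.2 = 3
Step 4: 8-fold → factor 8
Dilution factor through solution 4 = 2 × 5 × 3 × 8 = 240
[solution 4] = 8.00 × 10^9 PFU/mL / 240 = 3.33 × 10^7 PFU/mL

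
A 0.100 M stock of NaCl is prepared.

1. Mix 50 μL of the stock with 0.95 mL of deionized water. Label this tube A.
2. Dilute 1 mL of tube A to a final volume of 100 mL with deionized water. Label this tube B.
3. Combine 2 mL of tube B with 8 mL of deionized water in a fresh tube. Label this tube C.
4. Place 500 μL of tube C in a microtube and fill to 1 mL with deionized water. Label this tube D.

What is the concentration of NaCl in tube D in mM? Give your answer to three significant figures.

Step 1: 50 μL + 0.95 mL = 1000 μL total → factor 1000/50 = 20
Step 2: 1 mL brought to 100 mL → factor 100/1 = 100
Step 3: 2 mL + 8 mL = 10 mL total → factor 10/2 = 5
Step 4: 500 μL brought to 1 mL → factor 1000/500 = 2
Overall dilution factor = 20 × 100 × 5 × 2 = 20000
Final = 0.100 M / 20000 = 5.000 × 10^-6 M = 0.00500 mM

0.00500 mM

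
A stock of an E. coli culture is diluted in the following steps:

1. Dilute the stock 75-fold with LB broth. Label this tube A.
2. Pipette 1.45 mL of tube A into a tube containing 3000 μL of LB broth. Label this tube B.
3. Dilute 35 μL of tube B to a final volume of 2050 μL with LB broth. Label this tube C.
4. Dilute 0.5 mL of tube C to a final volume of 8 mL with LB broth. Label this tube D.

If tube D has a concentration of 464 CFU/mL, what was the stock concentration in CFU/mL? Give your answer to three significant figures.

1.00 × 10^8 CFU/mL

Step 1: 75-fold → factor 75
Step 2: 1.45 mL + 3000 μL = 4.45 mL total → factor 4.45/1.45 = 3.069
Step 3: 35 μL brought to 2050 μL → factor 2050/35 = 58.571
Step 4: 0.5 mL brought to 8 mL → factor 8/0.5 = 16
Overall dilution factor = 75 × 3.069 × 58.571 × 16 = 2.157 × 10^5
Stock = 464 CFU/mL × 2.157 × 10^5 = 1.00 × 10^8 CFU/mL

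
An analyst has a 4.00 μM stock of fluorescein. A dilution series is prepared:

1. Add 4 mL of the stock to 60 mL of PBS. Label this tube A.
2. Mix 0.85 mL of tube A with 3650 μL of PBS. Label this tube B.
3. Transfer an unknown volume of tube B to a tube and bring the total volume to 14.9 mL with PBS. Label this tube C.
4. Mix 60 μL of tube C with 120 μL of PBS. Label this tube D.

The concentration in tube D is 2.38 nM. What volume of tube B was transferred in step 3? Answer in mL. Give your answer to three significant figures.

Step 1: 4 mL + 60 mL = 64 mL total → factor 64/4 = 16
Step 2: 0.85 mL + 3650 μL = 4.5 mL total → factor 4.5/0.85 = 5.2941
Step 3: v brought to 14.9 mL → factor = 14.9 mL/v
Step 4: 60 μL + 120 μL = 180 μL total → factor 180/60 = 3
Product of known-step factors = 254.12
Overall factor = 4.00 μM / (2.38 nM) = 1680.7
Step-3 factor = 1680.7 / 254.12 = 6.6138
v = 14.9 mL / 6.6138 = 2.25 mL

2.25 mL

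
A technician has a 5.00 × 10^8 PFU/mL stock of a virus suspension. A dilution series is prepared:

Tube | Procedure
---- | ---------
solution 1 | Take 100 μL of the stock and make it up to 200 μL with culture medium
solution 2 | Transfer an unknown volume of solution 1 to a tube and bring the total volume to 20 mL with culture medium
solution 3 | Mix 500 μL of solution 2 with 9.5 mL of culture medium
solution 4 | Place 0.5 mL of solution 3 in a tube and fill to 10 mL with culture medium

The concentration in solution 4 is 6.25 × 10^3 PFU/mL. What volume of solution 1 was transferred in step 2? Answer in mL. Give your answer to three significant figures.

0.200 mL

Step 1: 100 μL brought to 200 μL → factor 200/100 = 2
Step 2: v brought to 20 mL → factor = 20 mL/v
Step 3: 500 μL + 9.5 mL = 10000 μL total → factor 10000/500 = 20
Step 4: 0.5 mL brought to 10 mL → factor 10/0.5 = 20
Product of known-step factors = 800
Overall factor = 5.00 × 10^8 PFU/mL / (6.25 × 10^3 PFU/mL) = 80000
Step-2 factor = 80000 / 800 = 100
v = 20 mL / 100 = 0.200 mL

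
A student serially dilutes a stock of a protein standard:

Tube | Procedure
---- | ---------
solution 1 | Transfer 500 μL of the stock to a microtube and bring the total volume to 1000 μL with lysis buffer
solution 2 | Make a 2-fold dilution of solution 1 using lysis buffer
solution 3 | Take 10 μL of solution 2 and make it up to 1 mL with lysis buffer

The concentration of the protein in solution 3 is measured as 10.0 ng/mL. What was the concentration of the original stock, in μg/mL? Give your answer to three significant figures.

4.00 μg/mL

Step 1: 500 μL brought to 1000 μL → factor 1000/500 = 2
Step 2: 2-fold → factor 2
Step 3: 10 μL brought to 1 mL → factor 1000/10 = 100
Overall dilution factor = 2 × 2 × 100 = 400
Stock = 10.0 ng/mL × 400 = 4000 ng/mL = 4.00 μg/mL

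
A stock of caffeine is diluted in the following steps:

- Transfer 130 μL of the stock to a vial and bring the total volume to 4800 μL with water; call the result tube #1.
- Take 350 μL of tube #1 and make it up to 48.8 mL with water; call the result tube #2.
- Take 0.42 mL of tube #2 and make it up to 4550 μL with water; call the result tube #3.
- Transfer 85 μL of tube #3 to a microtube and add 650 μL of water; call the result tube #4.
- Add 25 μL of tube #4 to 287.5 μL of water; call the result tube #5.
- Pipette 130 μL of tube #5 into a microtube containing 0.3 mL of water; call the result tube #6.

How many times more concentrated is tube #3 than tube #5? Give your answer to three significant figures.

108

Step 1: 130 μL brought to 4800 μL → factor 4800/130 = 36.923
Step 2: 350 μL brought to 48.8 mL → factor 48800/350 = 139.43
Step 3: 0.42 mL brought to 4550 μL → factor 4.55/0.42 = 10.833
Step 4: 85 μL + 650 μL = 735 μL total → factor 735/85 = 8.6471
Step 5: 25 μL + 287.5 μL = 312.5 μL total → factor 312.5/25 = 12.5
Dilution factor to tube #3 = 55771; to tube #5 = 6.0282 × 10^6
[tube #3]/[tube #5] = (factor to tube #5)/(factor to tube #3) = 6.0282 × 10^6/55771 = 108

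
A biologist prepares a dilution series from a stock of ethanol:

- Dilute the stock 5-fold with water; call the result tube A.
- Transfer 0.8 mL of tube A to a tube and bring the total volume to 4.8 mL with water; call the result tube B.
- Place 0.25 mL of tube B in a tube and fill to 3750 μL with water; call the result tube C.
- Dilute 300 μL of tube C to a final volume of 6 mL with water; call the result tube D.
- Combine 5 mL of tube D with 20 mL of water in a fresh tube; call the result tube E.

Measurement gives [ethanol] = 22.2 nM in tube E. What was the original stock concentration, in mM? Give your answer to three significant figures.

Step 1: 5-fold → factor 5
Step 2: 0.8 mL brought to 4.8 mL → factor 4.8/0.8 = 6
Step 3: 0.25 mL brought to 3750 μL → factor 3.75/0.25 = 15
Step 4: 300 μL brought to 6 mL → factor 6000/300 = 20
Step 5: 5 mL + 20 mL = 25 mL total → factor 25/5 = 5
Overall dilution factor = 5 × 6 × 15 × 20 × 5 = 45000
Stock = 22.2 nM × 45000 = 9.990 × 10^5 nM = 0.999 mM

0.999 mM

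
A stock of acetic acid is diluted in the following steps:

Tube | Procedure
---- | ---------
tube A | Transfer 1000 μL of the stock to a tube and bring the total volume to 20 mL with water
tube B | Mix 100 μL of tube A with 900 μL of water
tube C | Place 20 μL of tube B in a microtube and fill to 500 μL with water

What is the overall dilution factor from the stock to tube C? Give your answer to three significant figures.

Step 1: 1000 μL brought to 20 mL → factor 20000/1000 = 20
Step 2: 100 μL + 900 μL = 1000 μL total → factor 1000/100 = 10
Step 3: 20 μL brought to 500 μL → factor 500/20 = 25
Overall dilution factor = 20 × 10 × 25 = 5000

5.00 × 10^3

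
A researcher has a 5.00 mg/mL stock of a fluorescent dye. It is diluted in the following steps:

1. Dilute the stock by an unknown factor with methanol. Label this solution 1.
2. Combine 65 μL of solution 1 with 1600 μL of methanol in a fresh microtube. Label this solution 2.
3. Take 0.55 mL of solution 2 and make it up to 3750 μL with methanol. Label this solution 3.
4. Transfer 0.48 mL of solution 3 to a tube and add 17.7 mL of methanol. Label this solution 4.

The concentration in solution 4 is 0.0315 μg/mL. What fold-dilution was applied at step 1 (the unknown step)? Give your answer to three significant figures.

24.0-fold

Step 1: unknown factor x
Step 2: 65 μL + 1600 μL = 1665 μL total → factor 1665/65 = 25.615
Step 3: 0.55 mL brought to 3750 μL → factor 3.75/0.55 = 6.8182
Step 4: 0.48 mL + 17.7 mL = 18.18 mL total → factor 18.18/0.48 = 37.875
Product of known-step factors = 6614.9
Overall factor = 5.00 mg/mL / (0.0315 μg/mL) = 1.5873 × 10^5
x = 1.5873 × 10^5 / 6614.9 = 24.0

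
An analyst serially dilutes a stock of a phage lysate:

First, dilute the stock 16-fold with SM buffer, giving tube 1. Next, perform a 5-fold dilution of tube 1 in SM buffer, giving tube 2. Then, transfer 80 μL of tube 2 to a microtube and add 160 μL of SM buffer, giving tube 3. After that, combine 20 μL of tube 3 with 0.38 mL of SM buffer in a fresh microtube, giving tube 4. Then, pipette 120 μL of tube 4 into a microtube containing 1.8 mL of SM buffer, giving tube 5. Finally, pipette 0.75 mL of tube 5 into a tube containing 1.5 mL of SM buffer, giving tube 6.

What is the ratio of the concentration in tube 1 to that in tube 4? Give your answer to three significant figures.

300

Step 1: 16-fold → factor 16
Step 2: 5-fold → factor 5
Step 3: 80 μL + 160 μL = 240 μL total → factor 240/80 = 3
Step 4: 20 μL + 0.38 mL = 400 μL total → factor 400/20 = 20
Dilution factor to tube 1 = 16; to tube 4 = 4800
[tube 1]/[tube 4] = (factor to tube 4)/(factor to tube 1) = 4800/16 = 300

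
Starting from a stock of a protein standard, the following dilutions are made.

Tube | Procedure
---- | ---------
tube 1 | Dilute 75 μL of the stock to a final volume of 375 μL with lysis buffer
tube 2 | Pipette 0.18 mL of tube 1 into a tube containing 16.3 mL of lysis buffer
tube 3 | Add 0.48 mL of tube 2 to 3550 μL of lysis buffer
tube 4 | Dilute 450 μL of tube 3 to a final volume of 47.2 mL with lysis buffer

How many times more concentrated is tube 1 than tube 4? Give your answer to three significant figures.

Step 1: 75 μL brought to 375 μL → factor 375/75 = 5
Step 2: 0.18 mL + 16.3 mL = 16.48 mL total → factor 16.48/0.18 = 91.556
Step 3: 0.48 mL + 3550 μL = 4.03 mL total → factor 4.03/0.48 = 8.3958
Step 4: 450 μL brought to 47.2 mL → factor 47200/450 = 104.89
Dilution factor to tube 1 = 5; to tube 4 = 4.0313 × 10^5
[tube 1]/[tube 4] = (factor to tube 4)/(factor to tube 1) = 4.0313 × 10^5/5 = 8.06 × 10^4

8.06 × 10^4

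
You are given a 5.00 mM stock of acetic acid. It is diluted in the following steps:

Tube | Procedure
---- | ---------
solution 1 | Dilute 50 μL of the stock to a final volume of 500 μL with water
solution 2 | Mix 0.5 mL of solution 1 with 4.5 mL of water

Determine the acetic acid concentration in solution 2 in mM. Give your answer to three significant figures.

Step 1: 50 μL brought to 500 μL → factor 500/50 = 10
Step 2: 0.5 mL + 4.5 mL = 5 mL total → factor 5/0.5 = 10
Overall dilution factor = 10 × 10 = 100
Final = 5.00 mM / 100 = 0.0500 mM

0.0500 mM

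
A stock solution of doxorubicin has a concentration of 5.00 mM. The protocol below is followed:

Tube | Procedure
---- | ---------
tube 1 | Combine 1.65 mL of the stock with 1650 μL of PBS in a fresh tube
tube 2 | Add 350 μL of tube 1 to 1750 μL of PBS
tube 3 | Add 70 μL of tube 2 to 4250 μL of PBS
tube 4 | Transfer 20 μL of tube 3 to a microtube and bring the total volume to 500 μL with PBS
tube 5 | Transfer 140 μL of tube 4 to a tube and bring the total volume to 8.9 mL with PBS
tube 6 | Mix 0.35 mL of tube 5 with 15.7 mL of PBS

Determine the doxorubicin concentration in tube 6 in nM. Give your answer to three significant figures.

Step 1: 1.65 mL + 1650 μL = 3.3 mL total → factor 3.3/1.65 = 2
Step 2: 350 μL + 1750 μL = 2100 μL total → factor 2100/350 = 6
Step 3: 70 μL + 4250 μL = 4320 μL total → factor 4320/70 = 61.714
Step 4: 20 μL brought to 500 μL → factor 500/20 = 25
Step 5: 140 μL brought to 8.9 mL → factor 8900/140 = 63.571
Step 6: 0.35 mL + 15.7 mL = 16.05 mL total → factor 16.05/0.35 = 45.857
Overall dilution factor = 2 × 6 × 61.714 × 25 × 63.571 × 45.857 = 5.3973 × 10^7
Final = 5.00 mM / 5.3973 × 10^7 = 9.264 × 10^-8 mM = 0.0926 nM

0.0926 nM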